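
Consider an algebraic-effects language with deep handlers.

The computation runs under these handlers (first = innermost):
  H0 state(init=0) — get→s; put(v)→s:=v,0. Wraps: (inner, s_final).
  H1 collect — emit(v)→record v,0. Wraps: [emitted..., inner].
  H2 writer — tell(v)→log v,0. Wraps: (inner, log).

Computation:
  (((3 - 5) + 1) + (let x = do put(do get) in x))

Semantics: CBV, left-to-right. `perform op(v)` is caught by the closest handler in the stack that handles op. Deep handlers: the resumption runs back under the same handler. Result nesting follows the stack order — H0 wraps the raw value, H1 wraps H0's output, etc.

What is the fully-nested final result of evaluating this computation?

Working:
get @ H0 ⇒ 0
put(0) @ H0 ⇒ s:=0
H0 returns (-1, 0)
H1 returns [(-1, 0)]
H2 returns ([(-1, 0)], ())
= ([(-1, 0)], ())

Answer: ([(-1, 0)], ())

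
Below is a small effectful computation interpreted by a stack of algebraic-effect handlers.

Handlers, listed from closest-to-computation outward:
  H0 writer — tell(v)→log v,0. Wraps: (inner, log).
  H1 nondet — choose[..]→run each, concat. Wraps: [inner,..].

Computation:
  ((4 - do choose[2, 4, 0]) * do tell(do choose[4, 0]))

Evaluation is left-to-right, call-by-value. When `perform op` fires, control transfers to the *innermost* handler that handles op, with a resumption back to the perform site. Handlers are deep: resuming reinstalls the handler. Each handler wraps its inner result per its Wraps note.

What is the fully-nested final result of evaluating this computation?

Step-by-step:
choose[2, 4, 0] @ H1
  branch[0] choose=2:
    choose[4, 0] @ H1
      branch[0] choose=4:
        tell(4) @ H0 ⇒ log+=4
        H0 returns (0, (4))
        H1 returns [(0, (4))]
      branch[1] choose=0:
        tell(0) @ H0 ⇒ log+=0
        H0 returns (0, (0))
        H1 returns [(0, (0))]
  branch[1] choose=4:
    choose[4, 0] @ H1
      branch[0] choose=4:
        tell(4) @ H0 ⇒ log+=4
        H0 returns (0, (4))
        H1 returns [(0, (4))]
      branch[1] choose=0:
        tell(0) @ H0 ⇒ log+=0
        H0 returns (0, (0))
        H1 returns [(0, (0))]
  branch[2] choose=0:
    choose[4, 0] @ H1
      branch[0] choose=4:
        tell(4) @ H0 ⇒ log+=4
        H0 returns (0, (4))
        H1 returns [(0, (4))]
      branch[1] choose=0:
        tell(0) @ H0 ⇒ log+=0
        H0 returns (0, (0))
        H1 returns [(0, (0))]
= [(0, (4)), (0, (0)), (0, (4)), (0, (0)), (0, (4)), (0, (0))]

Answer: [(0, (4)), (0, (0)), (0, (4)), (0, (0)), (0, (4)), (0, (0))]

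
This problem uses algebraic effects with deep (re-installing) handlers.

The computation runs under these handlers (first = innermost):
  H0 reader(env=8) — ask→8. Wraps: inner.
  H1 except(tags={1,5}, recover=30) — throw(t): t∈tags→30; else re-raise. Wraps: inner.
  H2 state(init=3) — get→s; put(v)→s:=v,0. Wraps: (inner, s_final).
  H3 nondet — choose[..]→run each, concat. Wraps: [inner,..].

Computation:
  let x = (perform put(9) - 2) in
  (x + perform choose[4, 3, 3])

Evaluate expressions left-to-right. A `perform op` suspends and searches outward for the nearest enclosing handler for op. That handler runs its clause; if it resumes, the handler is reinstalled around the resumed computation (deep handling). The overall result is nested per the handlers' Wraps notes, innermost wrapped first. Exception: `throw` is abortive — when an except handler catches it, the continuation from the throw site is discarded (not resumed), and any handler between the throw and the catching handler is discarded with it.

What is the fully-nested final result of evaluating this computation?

Evaluation trace:
put(9) @ H2 ⇒ s:=9
choose[4, 3, 3] @ H3
  branch[0] choose=4:
    H0 returns 2
    H1 returns 2
    H2 returns (2, 9)
    H3 returns [(2, 9)]
  branch[1] choose=3:
    H0 returns 1
    H1 returns 1
    H2 returns (1, 9)
    H3 returns [(1, 9)]
  branch[2] choose=3:
    H0 returns 1
    H1 returns 1
    H2 returns (1, 9)
    H3 returns [(1, 9)]
= [(2, 9), (1, 9), (1, 9)]

Answer: [(2, 9), (1, 9), (1, 9)]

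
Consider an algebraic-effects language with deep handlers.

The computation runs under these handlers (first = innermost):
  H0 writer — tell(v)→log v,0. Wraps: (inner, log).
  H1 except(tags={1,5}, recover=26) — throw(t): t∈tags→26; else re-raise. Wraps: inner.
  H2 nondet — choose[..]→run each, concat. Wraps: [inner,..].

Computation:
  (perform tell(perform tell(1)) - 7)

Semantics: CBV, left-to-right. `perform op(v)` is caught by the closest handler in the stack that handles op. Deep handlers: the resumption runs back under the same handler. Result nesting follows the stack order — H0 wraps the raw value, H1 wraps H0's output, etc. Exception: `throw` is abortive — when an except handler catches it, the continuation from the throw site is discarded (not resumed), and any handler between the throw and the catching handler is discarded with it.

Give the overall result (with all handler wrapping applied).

Working:
tell(1) @ H0 ⇒ log+=1
tell(0) @ H0 ⇒ log+=0
H0 returns (-7, (1, 0))
H1 returns (-7, (1, 0))
H2 returns [(-7, (1, 0))]
= [(-7, (1, 0))]

Answer: [(-7, (1, 0))]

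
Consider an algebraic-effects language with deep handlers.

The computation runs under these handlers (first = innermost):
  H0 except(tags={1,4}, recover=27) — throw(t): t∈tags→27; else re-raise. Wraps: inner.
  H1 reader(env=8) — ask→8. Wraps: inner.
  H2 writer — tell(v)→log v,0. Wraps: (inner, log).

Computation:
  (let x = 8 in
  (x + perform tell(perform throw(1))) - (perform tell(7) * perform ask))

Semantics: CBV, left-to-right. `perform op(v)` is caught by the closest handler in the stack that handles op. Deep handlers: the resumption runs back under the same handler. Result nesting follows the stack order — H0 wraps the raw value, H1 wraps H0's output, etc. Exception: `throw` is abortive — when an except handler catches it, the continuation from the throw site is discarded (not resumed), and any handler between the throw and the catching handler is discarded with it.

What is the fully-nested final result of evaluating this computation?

Answer: (27, ())

Working:
throw(1) @ H0 caught ⇒ 27
H1 returns 27
H2 returns (27, ())
= (27, ())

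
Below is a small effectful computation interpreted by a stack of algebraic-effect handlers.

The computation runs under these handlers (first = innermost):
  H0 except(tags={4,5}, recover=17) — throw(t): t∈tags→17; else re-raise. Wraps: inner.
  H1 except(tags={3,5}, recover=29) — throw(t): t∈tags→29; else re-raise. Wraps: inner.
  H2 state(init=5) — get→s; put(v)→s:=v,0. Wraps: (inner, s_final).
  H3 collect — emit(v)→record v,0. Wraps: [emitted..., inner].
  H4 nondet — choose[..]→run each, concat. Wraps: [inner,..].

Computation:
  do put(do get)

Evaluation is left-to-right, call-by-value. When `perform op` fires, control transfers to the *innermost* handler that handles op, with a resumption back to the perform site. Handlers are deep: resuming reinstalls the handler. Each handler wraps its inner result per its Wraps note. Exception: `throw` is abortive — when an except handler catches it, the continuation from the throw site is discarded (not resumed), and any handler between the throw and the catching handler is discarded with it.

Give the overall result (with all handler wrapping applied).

Answer: [[(0, 5)]]

Evaluation trace:
get @ H2 ⇒ 5
put(5) @ H2 ⇒ s:=5
H0 returns 0
H1 returns 0
H2 returns (0, 5)
H3 returns [(0, 5)]
H4 returns [[(0, 5)]]
= [[(0, 5)]]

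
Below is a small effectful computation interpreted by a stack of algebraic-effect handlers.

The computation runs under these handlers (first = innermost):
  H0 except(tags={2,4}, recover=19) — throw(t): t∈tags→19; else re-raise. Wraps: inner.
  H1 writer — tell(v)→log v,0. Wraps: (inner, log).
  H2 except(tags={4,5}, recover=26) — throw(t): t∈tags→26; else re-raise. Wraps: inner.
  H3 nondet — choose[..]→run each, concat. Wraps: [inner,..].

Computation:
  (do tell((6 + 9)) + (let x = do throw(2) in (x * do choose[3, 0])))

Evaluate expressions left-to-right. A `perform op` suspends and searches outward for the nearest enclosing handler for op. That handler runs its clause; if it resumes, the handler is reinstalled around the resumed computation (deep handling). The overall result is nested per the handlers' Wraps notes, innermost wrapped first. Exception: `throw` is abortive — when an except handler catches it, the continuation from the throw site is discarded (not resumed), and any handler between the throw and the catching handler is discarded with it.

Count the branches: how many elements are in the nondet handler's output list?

Answer: 1

Working:
tell(15) @ H1 ⇒ log+=15
throw(2) @ H0 caught ⇒ 19
H1 returns (19, (15))
H2 returns (19, (15))
H3 returns [(19, (15))]
= [(19, (15))]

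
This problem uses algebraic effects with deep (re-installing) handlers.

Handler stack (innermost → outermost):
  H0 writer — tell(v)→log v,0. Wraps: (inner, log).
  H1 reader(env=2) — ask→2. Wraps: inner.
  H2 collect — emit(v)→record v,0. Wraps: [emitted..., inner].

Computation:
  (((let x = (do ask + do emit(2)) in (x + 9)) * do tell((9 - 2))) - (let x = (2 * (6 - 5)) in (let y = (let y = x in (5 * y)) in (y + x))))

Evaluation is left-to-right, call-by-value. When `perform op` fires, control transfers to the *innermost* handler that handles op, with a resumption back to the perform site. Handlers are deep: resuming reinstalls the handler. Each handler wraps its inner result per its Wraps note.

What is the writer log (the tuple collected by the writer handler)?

Answer: (7)

Working:
ask @ H1 ⇒ 2
emit(2) @ H2 ⇒ out+=2
tell(7) @ H0 ⇒ log+=7
H0 returns (-12, (7))
H1 returns (-12, (7))
H2 returns [2, (-12, (7))]
= [2, (-12, (7))]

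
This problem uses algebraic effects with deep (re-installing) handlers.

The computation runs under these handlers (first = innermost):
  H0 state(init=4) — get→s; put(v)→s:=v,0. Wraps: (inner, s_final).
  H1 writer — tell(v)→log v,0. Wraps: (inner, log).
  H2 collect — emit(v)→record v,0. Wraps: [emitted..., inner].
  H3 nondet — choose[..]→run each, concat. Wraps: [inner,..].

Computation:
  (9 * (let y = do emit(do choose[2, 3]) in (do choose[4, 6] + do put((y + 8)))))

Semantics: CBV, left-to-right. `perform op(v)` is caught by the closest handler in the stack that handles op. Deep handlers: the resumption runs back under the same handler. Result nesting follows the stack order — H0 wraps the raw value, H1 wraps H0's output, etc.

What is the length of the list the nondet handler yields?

Evaluation trace:
choose[2, 3] @ H3
  branch[0] choose=2:
    emit(2) @ H2 ⇒ out+=2
    choose[4, 6] @ H3
      branch[0] choose=4:
        put(8) @ H0 ⇒ s:=8
        H0 returns (36, 8)
        H1 returns ((36, 8), ())
        H2 returns [2, ((36, 8), ())]
        H3 returns [[2, ((36, 8), ())]]
      branch[1] choose=6:
        put(8) @ H0 ⇒ s:=8
        H0 returns (54, 8)
        H1 returns ((54, 8), ())
        H2 returns [2, ((54, 8), ())]
        H3 returns [[2, ((54, 8), ())]]
  branch[1] choose=3:
    emit(3) @ H2 ⇒ out+=3
    choose[4, 6] @ H3
      branch[0] choose=4:
        put(8) @ H0 ⇒ s:=8
        H0 returns (36, 8)
        H1 returns ((36, 8), ())
        H2 returns [3, ((36, 8), ())]
        H3 returns [[3, ((36, 8), ())]]
      branch[1] choose=6:
        put(8) @ H0 ⇒ s:=8
        H0 returns (54, 8)
        H1 returns ((54, 8), ())
        H2 returns [3, ((54, 8), ())]
        H3 returns [[3, ((54, 8), ())]]
= [[2, ((36, 8), ())], [2, ((54, 8), ())], [3, ((36, 8), ())], [3, ((54, 8), ())]]

Answer: 4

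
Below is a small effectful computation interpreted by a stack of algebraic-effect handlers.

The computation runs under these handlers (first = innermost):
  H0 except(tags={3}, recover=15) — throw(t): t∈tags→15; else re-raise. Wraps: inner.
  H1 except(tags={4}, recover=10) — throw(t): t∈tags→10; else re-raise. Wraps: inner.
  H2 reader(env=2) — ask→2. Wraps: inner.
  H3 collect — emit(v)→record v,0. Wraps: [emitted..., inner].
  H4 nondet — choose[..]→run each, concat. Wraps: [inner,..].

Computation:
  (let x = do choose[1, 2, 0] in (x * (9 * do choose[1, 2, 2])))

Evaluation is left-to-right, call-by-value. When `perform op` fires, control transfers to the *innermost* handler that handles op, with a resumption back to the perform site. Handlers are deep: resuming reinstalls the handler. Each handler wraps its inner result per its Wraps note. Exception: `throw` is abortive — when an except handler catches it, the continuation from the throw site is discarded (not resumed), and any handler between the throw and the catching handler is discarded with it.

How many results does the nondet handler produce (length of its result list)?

Evaluation trace:
choose[1, 2, 0] @ H4
  branch[0] choose=1:
    choose[1, 2, 2] @ H4
      branch[0] choose=1:
        H0 returns 9
        H1 returns 9
        H2 returns 9
        H3 returns [9]
        H4 returns [[9]]
      branch[1] choose=2:
        H0 returns 18
        H1 returns 18
        H2 returns 18
        H3 returns [18]
        H4 returns [[18]]
      branch[2] choose=2:
        H0 returns 18
        H1 returns 18
        H2 returns 18
        H3 returns [18]
        H4 returns [[18]]
  branch[1] choose=2:
    choose[1, 2, 2] @ H4
      branch[0] choose=1:
        H0 returns 18
        H1 returns 18
        H2 returns 18
        H3 returns [18]
        H4 returns [[18]]
      branch[1] choose=2:
        H0 returns 36
        H1 returns 36
        H2 returns 36
        H3 returns [36]
        H4 returns [[36]]
      branch[2] choose=2:
        H0 returns 36
        H1 returns 36
        H2 returns 36
        H3 returns [36]
        H4 returns [[36]]
  branch[2] choose=0:
    choose[1, 2, 2] @ H4
      branch[0] choose=1:
        H0 returns 0
        H1 returns 0
        H2 returns 0
        H3 returns [0]
        H4 returns [[0]]
      branch[1] choose=2:
        H0 returns 0
        H1 returns 0
        H2 returns 0
        H3 returns [0]
        H4 returns [[0]]
      branch[2] choose=2:
        H0 returns 0
        H1 returns 0
        H2 returns 0
        H3 returns [0]
        H4 returns [[0]]
= [[9], [18], [18], [18], [36], [36], [0], [0], [0]]

Answer: 9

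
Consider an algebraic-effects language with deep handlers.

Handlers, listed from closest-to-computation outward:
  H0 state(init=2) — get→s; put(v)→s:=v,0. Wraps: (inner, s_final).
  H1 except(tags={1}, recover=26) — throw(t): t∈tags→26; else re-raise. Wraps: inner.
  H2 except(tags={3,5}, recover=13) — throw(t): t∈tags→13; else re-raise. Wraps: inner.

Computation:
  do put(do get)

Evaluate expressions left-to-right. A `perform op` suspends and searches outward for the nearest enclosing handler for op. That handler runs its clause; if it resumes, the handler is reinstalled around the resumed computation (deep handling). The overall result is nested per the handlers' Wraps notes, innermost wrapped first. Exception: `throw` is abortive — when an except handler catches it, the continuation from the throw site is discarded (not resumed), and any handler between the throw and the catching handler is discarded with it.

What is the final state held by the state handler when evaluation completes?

Working:
get @ H0 ⇒ 2
put(2) @ H0 ⇒ s:=2
H0 returns (0, 2)
H1 returns (0, 2)
H2 returns (0, 2)
= (0, 2)

Answer: 2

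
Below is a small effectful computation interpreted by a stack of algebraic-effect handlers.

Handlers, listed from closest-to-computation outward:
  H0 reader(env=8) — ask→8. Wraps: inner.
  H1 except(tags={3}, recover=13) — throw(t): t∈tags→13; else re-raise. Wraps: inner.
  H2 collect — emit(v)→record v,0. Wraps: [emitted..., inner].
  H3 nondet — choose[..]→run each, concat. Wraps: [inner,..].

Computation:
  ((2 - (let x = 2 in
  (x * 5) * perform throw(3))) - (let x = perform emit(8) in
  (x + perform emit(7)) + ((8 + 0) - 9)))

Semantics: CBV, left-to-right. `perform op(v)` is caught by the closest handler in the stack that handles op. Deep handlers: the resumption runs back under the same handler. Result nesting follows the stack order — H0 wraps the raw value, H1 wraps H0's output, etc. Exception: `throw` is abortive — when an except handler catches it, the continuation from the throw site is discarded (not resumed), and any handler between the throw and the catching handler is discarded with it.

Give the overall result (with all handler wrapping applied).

Step-by-step:
throw(3) @ H1 caught ⇒ 13
H2 returns [13]
H3 returns [[13]]
= [[13]]

Answer: [[13]]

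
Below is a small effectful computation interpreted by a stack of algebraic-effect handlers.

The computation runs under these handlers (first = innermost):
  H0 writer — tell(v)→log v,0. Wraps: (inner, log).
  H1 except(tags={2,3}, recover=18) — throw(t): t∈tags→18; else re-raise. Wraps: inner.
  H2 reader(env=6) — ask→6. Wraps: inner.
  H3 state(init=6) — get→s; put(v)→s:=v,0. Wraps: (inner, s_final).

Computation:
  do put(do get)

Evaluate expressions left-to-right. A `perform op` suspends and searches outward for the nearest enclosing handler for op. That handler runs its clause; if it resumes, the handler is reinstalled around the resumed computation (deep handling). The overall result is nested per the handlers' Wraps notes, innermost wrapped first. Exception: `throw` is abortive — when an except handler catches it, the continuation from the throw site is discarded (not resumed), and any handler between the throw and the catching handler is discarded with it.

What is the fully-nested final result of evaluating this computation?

Answer: ((0, ()), 6)

Working:
get @ H3 ⇒ 6
put(6) @ H3 ⇒ s:=6
H0 returns (0, ())
H1 returns (0, ())
H2 returns (0, ())
H3 returns ((0, ()), 6)
= ((0, ()), 6)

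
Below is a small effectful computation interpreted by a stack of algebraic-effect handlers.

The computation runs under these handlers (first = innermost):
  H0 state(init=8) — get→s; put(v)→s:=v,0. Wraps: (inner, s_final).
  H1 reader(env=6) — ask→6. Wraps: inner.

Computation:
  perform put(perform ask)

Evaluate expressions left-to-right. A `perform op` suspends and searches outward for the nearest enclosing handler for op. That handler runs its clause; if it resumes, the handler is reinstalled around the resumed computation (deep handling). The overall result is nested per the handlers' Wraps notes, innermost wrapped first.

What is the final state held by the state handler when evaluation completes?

Answer: 6

Working:
ask @ H1 ⇒ 6
put(6) @ H0 ⇒ s:=6
H0 returns (0, 6)
H1 returns (0, 6)
= (0, 6)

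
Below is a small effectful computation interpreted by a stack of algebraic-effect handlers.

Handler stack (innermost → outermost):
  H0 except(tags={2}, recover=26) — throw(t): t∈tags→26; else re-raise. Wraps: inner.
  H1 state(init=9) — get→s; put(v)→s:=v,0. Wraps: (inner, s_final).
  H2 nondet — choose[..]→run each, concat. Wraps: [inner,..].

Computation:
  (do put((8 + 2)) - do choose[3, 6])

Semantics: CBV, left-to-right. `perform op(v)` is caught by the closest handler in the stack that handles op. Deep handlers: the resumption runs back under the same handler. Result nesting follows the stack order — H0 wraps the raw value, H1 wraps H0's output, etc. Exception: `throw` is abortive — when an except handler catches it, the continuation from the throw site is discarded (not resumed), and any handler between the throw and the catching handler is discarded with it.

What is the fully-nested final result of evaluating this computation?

Step-by-step:
put(10) @ H1 ⇒ s:=10
choose[3, 6] @ H2
  branch[0] choose=3:
    H0 returns -3
    H1 returns (-3, 10)
    H2 returns [(-3, 10)]
  branch[1] choose=6:
    H0 returns -6
    H1 returns (-6, 10)
    H2 returns [(-6, 10)]
= [(-3, 10), (-6, 10)]

Answer: [(-3, 10), (-6, 10)]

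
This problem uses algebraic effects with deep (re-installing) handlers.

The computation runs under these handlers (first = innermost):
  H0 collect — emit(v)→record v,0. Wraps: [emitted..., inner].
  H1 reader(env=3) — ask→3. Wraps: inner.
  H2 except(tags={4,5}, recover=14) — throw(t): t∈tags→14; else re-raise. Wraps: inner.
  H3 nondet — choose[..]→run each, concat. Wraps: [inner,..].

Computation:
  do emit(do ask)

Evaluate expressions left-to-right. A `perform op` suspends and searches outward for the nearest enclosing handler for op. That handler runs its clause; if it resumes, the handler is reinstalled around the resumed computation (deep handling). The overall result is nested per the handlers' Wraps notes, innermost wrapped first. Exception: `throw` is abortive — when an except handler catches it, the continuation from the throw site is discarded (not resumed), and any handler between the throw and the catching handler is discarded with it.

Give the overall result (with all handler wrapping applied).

Evaluation trace:
ask @ H1 ⇒ 3
emit(3) @ H0 ⇒ out+=3
H0 returns [3, 0]
H1 returns [3, 0]
H2 returns [3, 0]
H3 returns [[3, 0]]
= [[3, 0]]

Answer: [[3, 0]]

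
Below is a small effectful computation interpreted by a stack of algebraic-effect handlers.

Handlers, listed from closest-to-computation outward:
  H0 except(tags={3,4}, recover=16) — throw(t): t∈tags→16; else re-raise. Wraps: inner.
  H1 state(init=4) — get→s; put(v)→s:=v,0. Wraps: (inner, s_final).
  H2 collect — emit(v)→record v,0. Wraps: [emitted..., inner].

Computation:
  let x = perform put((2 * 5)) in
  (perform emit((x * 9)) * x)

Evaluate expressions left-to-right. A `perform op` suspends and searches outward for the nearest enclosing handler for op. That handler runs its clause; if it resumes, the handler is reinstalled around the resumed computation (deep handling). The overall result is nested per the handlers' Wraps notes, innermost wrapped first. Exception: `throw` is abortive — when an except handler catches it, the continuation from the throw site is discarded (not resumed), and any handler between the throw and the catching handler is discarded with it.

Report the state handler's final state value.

Answer: 10

Working:
put(10) @ H1 ⇒ s:=10
emit(0) @ H2 ⇒ out+=0
H0 returns 0
H1 returns (0, 10)
H2 returns [0, (0, 10)]
= [0, (0, 10)]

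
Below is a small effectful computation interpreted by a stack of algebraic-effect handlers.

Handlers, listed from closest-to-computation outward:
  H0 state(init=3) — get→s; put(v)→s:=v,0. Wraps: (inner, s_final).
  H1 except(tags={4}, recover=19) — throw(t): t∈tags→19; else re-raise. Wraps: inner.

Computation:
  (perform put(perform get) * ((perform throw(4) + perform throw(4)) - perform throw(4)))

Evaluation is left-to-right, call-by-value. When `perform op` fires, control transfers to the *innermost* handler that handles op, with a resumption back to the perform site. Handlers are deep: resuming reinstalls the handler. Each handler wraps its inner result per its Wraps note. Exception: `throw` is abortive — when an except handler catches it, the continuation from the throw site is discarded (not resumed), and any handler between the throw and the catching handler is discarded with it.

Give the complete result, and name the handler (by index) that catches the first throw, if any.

Evaluation trace:
get @ H0 ⇒ 3
put(3) @ H0 ⇒ s:=3
throw(4) @ H1 caught ⇒ 19
= 19

Answer: 19 ; first throw caught by: H1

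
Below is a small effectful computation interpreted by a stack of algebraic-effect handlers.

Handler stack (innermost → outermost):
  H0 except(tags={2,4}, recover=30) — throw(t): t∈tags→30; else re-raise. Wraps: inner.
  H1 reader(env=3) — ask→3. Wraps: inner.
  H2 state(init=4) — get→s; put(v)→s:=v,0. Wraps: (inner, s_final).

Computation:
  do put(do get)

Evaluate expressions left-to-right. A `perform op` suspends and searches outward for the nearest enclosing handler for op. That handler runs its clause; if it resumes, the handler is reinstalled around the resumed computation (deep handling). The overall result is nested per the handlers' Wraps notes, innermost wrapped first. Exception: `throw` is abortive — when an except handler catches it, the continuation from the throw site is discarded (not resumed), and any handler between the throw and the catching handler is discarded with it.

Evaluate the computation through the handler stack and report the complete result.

Working:
get @ H2 ⇒ 4
put(4) @ H2 ⇒ s:=4
H0 returns 0
H1 returns 0
H2 returns (0, 4)
= (0, 4)

Answer: (0, 4)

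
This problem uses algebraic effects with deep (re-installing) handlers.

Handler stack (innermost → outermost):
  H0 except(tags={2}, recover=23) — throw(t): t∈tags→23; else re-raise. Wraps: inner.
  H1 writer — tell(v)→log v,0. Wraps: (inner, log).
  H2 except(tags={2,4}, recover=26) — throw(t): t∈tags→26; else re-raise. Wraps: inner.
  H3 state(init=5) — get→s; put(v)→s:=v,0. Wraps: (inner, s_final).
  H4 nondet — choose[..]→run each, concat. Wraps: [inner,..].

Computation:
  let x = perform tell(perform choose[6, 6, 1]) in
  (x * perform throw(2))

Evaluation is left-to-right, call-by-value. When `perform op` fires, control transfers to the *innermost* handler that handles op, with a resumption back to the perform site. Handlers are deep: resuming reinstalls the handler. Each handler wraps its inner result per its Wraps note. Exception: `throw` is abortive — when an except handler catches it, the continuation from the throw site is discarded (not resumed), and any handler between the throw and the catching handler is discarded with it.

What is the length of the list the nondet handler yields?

Answer: 3

Step-by-step:
choose[6, 6, 1] @ H4
  branch[0] choose=6:
    tell(6) @ H1 ⇒ log+=6
    throw(2) @ H0 caught ⇒ 23
    H1 returns (23, (6))
    H2 returns (23, (6))
    H3 returns ((23, (6)), 5)
    H4 returns [((23, (6)), 5)]
  branch[1] choose=6:
    tell(6) @ H1 ⇒ log+=6
    throw(2) @ H0 caught ⇒ 23
    H1 returns (23, (6))
    H2 returns (23, (6))
    H3 returns ((23, (6)), 5)
    H4 returns [((23, (6)), 5)]
  branch[2] choose=1:
    tell(1) @ H1 ⇒ log+=1
    throw(2) @ H0 caught ⇒ 23
    H1 returns (23, (1))
    H2 returns (23, (1))
    H3 returns ((23, (1)), 5)
    H4 returns [((23, (1)), 5)]
= [((23, (6)), 5), ((23, (6)), 5), ((23, (1)), 5)]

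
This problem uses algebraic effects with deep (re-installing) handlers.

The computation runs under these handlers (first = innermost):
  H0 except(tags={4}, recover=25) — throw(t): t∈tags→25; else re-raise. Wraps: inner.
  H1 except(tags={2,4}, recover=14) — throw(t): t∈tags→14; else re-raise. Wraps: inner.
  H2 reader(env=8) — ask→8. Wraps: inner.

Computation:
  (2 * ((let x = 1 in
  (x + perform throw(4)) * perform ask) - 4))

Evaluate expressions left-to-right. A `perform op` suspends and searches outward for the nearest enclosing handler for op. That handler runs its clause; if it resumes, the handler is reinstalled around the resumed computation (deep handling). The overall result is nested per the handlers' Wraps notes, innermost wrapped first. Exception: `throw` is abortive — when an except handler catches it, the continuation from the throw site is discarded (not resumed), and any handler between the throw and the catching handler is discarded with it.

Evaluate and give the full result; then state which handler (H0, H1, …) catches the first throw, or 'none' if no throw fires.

Working:
throw(4) @ H0 caught ⇒ 25
H1 returns 25
H2 returns 25
= 25

Answer: 25 ; first throw caught by: H0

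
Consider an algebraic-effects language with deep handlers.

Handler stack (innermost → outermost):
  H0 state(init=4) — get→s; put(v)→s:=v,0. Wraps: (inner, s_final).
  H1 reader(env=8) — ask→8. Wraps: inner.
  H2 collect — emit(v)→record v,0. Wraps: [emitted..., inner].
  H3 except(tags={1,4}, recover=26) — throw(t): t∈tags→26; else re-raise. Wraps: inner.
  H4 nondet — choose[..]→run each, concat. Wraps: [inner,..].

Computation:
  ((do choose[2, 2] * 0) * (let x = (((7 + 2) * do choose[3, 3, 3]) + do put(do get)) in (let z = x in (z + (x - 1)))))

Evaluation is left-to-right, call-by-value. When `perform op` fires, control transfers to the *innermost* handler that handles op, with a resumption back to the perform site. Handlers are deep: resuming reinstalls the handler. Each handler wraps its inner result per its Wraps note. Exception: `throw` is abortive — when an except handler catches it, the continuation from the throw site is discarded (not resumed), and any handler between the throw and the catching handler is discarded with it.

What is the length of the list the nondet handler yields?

Answer: 6

Step-by-step:
choose[2, 2] @ H4
  branch[0] choose=2:
    choose[3, 3, 3] @ H4
      branch[0] choose=3:
        get @ H0 ⇒ 4
        put(4) @ H0 ⇒ s:=4
        H0 returns (0, 4)
        H1 returns (0, 4)
        H2 returns [(0, 4)]
        H3 returns [(0, 4)]
        H4 returns [[(0, 4)]]
      branch[1] choose=3:
        get @ H0 ⇒ 4
        put(4) @ H0 ⇒ s:=4
        H0 returns (0, 4)
        H1 returns (0, 4)
        H2 returns [(0, 4)]
        H3 returns [(0, 4)]
        H4 returns [[(0, 4)]]
      branch[2] choose=3:
        get @ H0 ⇒ 4
        put(4) @ H0 ⇒ s:=4
        H0 returns (0, 4)
        H1 returns (0, 4)
        H2 returns [(0, 4)]
        H3 returns [(0, 4)]
        H4 returns [[(0, 4)]]
  branch[1] choose=2:
    choose[3, 3, 3] @ H4
      branch[0] choose=3:
        get @ H0 ⇒ 4
        put(4) @ H0 ⇒ s:=4
        H0 returns (0, 4)
        H1 returns (0, 4)
        H2 returns [(0, 4)]
        H3 returns [(0, 4)]
        H4 returns [[(0, 4)]]
      branch[1] choose=3:
        get @ H0 ⇒ 4
        put(4) @ H0 ⇒ s:=4
        H0 returns (0, 4)
        H1 returns (0, 4)
        H2 returns [(0, 4)]
        H3 returns [(0, 4)]
        H4 returns [[(0, 4)]]
      branch[2] choose=3:
        get @ H0 ⇒ 4
        put(4) @ H0 ⇒ s:=4
        H0 returns (0, 4)
        H1 returns (0, 4)
        H2 returns [(0, 4)]
        H3 returns [(0, 4)]
        H4 returns [[(0, 4)]]
= [[(0, 4)], [(0, 4)], [(0, 4)], [(0, 4)], [(0, 4)], [(0, 4)]]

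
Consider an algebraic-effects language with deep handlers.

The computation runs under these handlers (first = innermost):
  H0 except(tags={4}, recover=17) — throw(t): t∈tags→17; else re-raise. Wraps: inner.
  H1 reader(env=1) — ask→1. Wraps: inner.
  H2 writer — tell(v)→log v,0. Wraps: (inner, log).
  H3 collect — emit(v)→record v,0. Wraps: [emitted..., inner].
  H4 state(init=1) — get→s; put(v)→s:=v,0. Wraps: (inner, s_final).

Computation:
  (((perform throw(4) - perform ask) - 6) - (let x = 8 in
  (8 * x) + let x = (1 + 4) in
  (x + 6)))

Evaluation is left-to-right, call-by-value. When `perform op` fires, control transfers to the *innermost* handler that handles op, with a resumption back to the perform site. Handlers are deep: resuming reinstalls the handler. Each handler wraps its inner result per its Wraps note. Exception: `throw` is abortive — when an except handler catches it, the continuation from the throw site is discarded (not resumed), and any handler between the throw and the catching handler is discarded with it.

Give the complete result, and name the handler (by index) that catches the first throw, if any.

Answer: ([(17, ())], 1) ; first throw caught by: H0

Step-by-step:
throw(4) @ H0 caught ⇒ 17
H1 returns 17
H2 returns (17, ())
H3 returns [(17, ())]
H4 returns ([(17, ())], 1)
= ([(17, ())], 1)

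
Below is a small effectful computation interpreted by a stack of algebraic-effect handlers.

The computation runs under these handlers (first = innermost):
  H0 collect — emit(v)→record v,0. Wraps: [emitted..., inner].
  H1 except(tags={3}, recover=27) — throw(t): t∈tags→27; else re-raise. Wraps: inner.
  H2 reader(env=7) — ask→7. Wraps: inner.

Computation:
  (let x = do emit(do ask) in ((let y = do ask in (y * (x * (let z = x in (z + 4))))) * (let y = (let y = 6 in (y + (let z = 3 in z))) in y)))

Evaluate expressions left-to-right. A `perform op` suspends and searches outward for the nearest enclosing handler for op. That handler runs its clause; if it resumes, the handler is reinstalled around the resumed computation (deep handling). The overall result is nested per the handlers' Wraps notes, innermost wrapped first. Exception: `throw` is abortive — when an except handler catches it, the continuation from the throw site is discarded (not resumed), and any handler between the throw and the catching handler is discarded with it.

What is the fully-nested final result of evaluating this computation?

Answer: [7, 0]

Step-by-step:
ask @ H2 ⇒ 7
emit(7) @ H0 ⇒ out+=7
ask @ H2 ⇒ 7
H0 returns [7, 0]
H1 returns [7, 0]
H2 returns [7, 0]
= [7, 0]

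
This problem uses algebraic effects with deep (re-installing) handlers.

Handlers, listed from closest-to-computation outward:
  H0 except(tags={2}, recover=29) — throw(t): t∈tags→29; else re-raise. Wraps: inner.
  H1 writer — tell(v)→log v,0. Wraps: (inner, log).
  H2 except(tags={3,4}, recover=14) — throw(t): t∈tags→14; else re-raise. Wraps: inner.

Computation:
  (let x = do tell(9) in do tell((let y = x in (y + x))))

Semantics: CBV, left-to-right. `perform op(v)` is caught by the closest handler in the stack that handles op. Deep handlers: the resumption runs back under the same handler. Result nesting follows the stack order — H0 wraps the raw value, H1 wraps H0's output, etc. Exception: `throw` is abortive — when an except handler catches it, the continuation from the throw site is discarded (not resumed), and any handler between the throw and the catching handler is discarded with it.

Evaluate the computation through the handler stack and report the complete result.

Step-by-step:
tell(9) @ H1 ⇒ log+=9
tell(0) @ H1 ⇒ log+=0
H0 returns 0
H1 returns (0, (9, 0))
H2 returns (0, (9, 0))
= (0, (9, 0))

Answer: (0, (9, 0))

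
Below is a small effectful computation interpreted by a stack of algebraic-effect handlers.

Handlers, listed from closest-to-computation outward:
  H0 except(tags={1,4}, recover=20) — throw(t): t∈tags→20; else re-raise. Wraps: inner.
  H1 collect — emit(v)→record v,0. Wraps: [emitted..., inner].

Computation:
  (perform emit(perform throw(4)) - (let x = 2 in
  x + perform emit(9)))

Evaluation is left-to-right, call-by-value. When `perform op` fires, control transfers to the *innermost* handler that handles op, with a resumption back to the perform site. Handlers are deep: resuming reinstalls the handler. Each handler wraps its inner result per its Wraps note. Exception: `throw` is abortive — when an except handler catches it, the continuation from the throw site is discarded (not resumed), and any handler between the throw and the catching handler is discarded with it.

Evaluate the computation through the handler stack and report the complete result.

Answer: [20]

Step-by-step:
throw(4) @ H0 caught ⇒ 20
H1 returns [20]
= [20]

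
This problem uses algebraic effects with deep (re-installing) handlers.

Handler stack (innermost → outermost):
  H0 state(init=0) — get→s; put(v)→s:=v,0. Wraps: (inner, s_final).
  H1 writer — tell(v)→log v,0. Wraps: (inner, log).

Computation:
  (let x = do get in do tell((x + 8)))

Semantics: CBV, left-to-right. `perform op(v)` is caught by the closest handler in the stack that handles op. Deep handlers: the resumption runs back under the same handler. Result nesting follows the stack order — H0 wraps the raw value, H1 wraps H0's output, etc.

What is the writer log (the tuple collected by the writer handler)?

Answer: (8)

Step-by-step:
get @ H0 ⇒ 0
tell(8) @ H1 ⇒ log+=8
H0 returns (0, 0)
H1 returns ((0, 0), (8))
= ((0, 0), (8))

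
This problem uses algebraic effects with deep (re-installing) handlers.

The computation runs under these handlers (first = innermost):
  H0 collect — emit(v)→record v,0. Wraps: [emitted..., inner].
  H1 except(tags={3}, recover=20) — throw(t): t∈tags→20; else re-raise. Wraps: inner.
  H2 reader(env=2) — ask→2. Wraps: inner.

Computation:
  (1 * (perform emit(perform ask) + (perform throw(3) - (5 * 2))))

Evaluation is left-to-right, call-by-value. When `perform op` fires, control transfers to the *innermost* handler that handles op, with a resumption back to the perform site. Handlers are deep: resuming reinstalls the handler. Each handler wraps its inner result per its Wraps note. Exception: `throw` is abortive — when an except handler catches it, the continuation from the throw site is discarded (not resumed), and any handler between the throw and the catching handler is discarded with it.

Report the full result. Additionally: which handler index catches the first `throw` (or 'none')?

Step-by-step:
ask @ H2 ⇒ 2
emit(2) @ H0 ⇒ out+=2
throw(3) @ H1 caught ⇒ 20
H2 returns 20
= 20

Answer: 20 ; first throw caught by: H1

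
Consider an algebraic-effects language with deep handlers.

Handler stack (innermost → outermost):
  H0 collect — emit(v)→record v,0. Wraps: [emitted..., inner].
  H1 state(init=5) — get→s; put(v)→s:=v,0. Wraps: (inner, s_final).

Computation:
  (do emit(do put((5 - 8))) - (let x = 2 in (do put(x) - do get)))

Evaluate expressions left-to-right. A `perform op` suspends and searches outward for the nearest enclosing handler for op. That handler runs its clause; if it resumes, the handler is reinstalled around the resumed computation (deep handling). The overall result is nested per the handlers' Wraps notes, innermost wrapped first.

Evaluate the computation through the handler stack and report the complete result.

Step-by-step:
put(-3) @ H1 ⇒ s:=-3
emit(0) @ H0 ⇒ out+=0
put(2) @ H1 ⇒ s:=2
get @ H1 ⇒ 2
H0 returns [0, 2]
H1 returns ([0, 2], 2)
= ([0, 2], 2)

Answer: ([0, 2], 2)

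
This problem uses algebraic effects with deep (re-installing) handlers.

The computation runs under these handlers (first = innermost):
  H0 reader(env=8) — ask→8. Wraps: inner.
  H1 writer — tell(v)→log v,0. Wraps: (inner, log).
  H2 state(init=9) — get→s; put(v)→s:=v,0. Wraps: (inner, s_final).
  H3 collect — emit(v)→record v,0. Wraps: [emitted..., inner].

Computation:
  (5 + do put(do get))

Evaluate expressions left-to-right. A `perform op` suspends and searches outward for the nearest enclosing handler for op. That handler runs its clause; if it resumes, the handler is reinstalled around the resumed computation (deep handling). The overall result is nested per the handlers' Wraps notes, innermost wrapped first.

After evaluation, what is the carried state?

Working:
get @ H2 ⇒ 9
put(9) @ H2 ⇒ s:=9
H0 returns 5
H1 returns (5, ())
H2 returns ((5, ()), 9)
H3 returns [((5, ()), 9)]
= [((5, ()), 9)]

Answer: 9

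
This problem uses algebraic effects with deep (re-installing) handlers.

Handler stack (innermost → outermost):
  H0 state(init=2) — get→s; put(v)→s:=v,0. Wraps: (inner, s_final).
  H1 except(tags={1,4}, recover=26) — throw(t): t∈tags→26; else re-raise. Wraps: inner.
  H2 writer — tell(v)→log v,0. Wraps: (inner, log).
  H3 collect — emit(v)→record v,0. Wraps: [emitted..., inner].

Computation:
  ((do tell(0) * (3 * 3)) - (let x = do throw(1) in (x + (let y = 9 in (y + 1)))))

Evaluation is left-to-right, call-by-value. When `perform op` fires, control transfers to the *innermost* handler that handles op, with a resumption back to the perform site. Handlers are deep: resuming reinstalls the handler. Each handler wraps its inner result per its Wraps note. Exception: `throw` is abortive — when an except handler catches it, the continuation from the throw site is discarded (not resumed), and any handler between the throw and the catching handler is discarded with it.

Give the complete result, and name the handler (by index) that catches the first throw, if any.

Answer: [(26, (0))] ; first throw caught by: H1

Evaluation trace:
tell(0) @ H2 ⇒ log+=0
throw(1) @ H1 caught ⇒ 26
H2 returns (26, (0))
H3 returns [(26, (0))]
= [(26, (0))]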